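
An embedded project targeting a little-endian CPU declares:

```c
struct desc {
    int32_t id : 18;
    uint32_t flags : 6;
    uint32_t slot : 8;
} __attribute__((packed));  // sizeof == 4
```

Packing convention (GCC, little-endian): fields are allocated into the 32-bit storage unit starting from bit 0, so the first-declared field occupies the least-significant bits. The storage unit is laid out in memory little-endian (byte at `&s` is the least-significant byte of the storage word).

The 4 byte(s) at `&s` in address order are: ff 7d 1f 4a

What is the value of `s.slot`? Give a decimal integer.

74

[0]=0xff [1]=0x7d [2]=0x1f [3]=0x4a (little-endian) → word 0x4a1f7dff
id:18 @ bit 0 → (0x4a1f7dff>>0)&0x3ffff = 0x37dff
flags:6 @ bit 18 → (0x4a1f7dff>>18)&0x3f = 0x7
slot:8 @ bit 24 → (0x4a1f7dff>>24)&0xff = 0x4a  ←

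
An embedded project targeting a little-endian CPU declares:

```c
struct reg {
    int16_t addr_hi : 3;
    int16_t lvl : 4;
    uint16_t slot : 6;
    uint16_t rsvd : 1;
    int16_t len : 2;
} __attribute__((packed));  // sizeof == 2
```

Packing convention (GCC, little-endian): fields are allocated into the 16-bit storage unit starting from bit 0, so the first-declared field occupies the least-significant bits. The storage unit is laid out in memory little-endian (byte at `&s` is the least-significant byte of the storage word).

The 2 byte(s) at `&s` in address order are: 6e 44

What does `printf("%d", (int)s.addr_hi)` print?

[0]=0x6e [1]=0x44 (little-endian) → word 0x446e
addr_hi [0+:3] = (word>>0) & 0x7 = 6  ←
lvl [3+:4] = (word>>3) & 0xf = 13
slot [7+:6] = (word>>7) & 0x3f = 8
rsvd [13+:1] = (word>>13) & 0x1 = 0
len [14+:2] = (word>>14) & 0x3 = 1
addr_hi signed 3b, MSB=1: 6 - 8 = -2

-2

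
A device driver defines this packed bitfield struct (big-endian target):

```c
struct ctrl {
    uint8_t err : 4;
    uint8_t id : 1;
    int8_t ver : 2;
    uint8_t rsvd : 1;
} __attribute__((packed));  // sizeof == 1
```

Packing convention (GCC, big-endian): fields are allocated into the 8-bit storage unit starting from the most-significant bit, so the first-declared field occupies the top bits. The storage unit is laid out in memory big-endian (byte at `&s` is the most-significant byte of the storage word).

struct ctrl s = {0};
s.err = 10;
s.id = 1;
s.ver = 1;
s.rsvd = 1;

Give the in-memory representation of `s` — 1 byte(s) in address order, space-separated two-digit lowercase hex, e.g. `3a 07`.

[4+:4] err=10 & 0xf = 0xa; word=0xa0
[3+:1] id=1 & 0x1 = 0x1; word=0xa8
[1+:2] ver=1 & 0x3 = 0x1; word=0xaa
[0+:1] rsvd=1 & 0x1 = 0x1; word=0xab
word = 0xab → big-endian bytes:
  [0]=0xab

ab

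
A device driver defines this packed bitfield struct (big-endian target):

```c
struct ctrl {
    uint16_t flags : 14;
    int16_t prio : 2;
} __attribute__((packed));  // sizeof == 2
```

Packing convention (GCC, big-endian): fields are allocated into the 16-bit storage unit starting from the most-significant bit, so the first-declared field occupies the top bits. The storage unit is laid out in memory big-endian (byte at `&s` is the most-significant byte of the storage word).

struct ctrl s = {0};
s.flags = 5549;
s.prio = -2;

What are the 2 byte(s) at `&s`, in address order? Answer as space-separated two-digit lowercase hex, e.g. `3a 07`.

flags (14b) val=5549 bits=0x15ad at bit 2: 0x56b4
prio (2b) val=-2 bits=0x2 at bit 0: 0x56b6
word = 0x56b6 → big-endian bytes:
  [0]=0x56  [1]=0xb6

56 b6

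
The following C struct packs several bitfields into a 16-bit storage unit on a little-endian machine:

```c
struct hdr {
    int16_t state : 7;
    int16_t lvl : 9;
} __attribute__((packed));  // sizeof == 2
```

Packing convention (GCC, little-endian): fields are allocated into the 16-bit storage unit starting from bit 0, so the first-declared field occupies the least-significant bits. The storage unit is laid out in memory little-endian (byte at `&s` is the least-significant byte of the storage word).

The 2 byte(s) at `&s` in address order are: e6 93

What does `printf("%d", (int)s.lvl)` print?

-217

[0]=0xe6 [1]=0x93 (little-endian) → word 0x93e6
state:7 @ bit 0 → (0x93e6>>0)&0x7f = 0x66
lvl:9 @ bit 7 → (0x93e6>>7)&0x1ff = 0x127  ←
lvl signed 9b, MSB=1: 295 - 512 = -217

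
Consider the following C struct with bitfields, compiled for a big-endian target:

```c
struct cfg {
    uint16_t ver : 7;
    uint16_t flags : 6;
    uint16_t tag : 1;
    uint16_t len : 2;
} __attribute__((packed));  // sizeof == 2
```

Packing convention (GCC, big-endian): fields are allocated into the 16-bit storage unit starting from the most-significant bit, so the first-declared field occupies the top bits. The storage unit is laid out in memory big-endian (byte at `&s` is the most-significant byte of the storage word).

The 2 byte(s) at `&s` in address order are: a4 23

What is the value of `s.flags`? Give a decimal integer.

[0]=0xa4 [1]=0x23 (big-endian) → word 0xa423
ver:7 @ bit 9 → (0xa423>>9)&0x7f = 0x52
flags:6 @ bit 3 → (0xa423>>3)&0x3f = 0x4  ←
tag:1 @ bit 2 → (0xa423>>2)&0x1 = 0x0
len:2 @ bit 0 → (0xa423>>0)&0x3 = 0x3

4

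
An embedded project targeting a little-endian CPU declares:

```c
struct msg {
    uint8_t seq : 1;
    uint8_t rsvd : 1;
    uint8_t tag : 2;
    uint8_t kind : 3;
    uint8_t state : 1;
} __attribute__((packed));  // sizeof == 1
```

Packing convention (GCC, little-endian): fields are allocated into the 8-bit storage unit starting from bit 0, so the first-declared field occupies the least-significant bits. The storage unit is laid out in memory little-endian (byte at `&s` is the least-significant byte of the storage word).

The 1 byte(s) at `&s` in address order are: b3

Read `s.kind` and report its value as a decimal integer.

3

[0]=0xb3 (little-endian) → word 0xb3
seq [0+:1] = (word>>0) & 0x1 = 1
rsvd [1+:1] = (word>>1) & 0x1 = 1
tag [2+:2] = (word>>2) & 0x3 = 0
kind [4+:3] = (word>>4) & 0x7 = 3  ←
state [7+:1] = (word>>7) & 0x1 = 1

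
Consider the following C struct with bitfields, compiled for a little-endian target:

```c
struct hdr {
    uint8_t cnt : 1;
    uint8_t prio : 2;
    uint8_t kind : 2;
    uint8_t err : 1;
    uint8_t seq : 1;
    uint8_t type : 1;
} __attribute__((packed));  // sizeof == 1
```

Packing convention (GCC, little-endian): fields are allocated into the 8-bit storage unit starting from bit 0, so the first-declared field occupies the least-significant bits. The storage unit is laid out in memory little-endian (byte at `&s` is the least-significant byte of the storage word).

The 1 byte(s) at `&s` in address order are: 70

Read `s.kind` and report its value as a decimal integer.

[0]=0x70 (little-endian) → word 0x70
cnt:1 @ bit 0 → (0x70>>0)&0x1 = 0x0
prio:2 @ bit 1 → (0x70>>1)&0x3 = 0x0
kind:2 @ bit 3 → (0x70>>3)&0x3 = 0x2  ←
err:1 @ bit 5 → (0x70>>5)&0x1 = 0x1
seq:1 @ bit 6 → (0x70>>6)&0x1 = 0x1
type:1 @ bit 7 → (0x70>>7)&0x1 = 0x0

2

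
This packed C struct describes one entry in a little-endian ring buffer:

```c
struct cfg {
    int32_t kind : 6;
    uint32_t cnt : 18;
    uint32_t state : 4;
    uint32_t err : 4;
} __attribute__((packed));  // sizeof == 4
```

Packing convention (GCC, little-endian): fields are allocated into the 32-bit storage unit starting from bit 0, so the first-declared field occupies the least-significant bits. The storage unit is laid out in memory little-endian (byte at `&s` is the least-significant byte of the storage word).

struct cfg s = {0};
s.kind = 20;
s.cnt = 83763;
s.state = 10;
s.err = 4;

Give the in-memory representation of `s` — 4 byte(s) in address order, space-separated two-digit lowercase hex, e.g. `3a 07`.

kind:6 = 20 → 0x14 << 0 → word 0x00000014
cnt:18 = 83763 → 0x14733 << 6 → word 0x0051ccd4
state:4 = 10 → 0xa << 24 → word 0x0a51ccd4
err:4 = 4 → 0x4 << 28 → word 0x4a51ccd4
word = 0x4a51ccd4 → little-endian bytes:
  [0]=0xd4  [1]=0xcc  [2]=0x51  [3]=0x4a

d4 cc 51 4a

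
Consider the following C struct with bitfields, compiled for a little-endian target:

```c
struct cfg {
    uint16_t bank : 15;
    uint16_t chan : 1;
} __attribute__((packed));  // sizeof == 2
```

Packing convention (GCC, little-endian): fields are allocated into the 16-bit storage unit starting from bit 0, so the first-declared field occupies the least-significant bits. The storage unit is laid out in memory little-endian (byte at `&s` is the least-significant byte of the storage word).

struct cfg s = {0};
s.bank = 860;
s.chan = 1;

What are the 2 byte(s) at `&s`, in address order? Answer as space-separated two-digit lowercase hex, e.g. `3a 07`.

[0+:15] bank=860 & 0x7fff = 0x35c; word=0x035c
[15+:1] chan=1 & 0x1 = 0x1; word=0x835c
word = 0x835c → little-endian bytes:
  [0]=0x5c  [1]=0x83

5c 83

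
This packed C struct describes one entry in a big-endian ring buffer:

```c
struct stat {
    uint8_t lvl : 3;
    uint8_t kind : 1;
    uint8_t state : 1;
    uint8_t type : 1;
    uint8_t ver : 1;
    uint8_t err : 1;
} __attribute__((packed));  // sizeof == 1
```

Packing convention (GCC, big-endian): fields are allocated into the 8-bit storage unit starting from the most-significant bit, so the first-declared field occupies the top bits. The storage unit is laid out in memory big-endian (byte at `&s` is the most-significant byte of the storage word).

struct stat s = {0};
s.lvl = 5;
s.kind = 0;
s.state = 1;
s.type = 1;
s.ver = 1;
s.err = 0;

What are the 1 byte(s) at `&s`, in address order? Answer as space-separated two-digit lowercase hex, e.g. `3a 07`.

ae

lvl (3b) val=5 bits=0x5 at bit 5: 0xa0
kind (1b) val=0 bits=0x0 at bit 4: 0xa0
state (1b) val=1 bits=0x1 at bit 3: 0xa8
type (1b) val=1 bits=0x1 at bit 2: 0xac
ver (1b) val=1 bits=0x1 at bit 1: 0xae
err (1b) val=0 bits=0x0 at bit 0: 0xae
word = 0xae → big-endian bytes:
  [0]=0xae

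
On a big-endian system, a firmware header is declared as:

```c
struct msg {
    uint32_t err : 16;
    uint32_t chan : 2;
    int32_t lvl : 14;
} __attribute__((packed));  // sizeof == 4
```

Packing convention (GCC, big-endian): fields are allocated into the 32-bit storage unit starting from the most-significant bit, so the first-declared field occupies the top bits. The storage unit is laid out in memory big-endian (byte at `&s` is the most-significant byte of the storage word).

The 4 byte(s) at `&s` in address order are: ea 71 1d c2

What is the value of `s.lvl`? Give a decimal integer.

7618

[0]=0xea [1]=0x71 [2]=0x1d [3]=0xc2 (big-endian) → word 0xea711dc2
err [16+:16] = (word>>16) & 0xffff = 60017
chan [14+:2] = (word>>14) & 0x3 = 0
lvl [0+:14] = (word>>0) & 0x3fff = 7618  ←
lvl signed 14b, MSB=0: value = 7618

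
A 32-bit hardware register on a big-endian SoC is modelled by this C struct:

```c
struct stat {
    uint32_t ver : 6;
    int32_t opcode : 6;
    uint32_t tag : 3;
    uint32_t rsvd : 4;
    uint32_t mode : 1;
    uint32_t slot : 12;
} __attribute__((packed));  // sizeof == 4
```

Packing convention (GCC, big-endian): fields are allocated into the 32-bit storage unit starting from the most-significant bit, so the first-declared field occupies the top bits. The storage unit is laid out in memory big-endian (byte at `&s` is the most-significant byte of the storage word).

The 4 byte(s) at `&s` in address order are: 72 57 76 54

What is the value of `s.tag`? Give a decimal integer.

3

[0]=0x72 [1]=0x57 [2]=0x76 [3]=0x54 (big-endian) → word 0x72577654
ver:6 @ bit 26 → (0x72577654>>26)&0x3f = 0x1c
opcode:6 @ bit 20 → (0x72577654>>20)&0x3f = 0x25
tag:3 @ bit 17 → (0x72577654>>17)&0x7 = 0x3  ←
rsvd:4 @ bit 13 → (0x72577654>>13)&0xf = 0xb
mode:1 @ bit 12 → (0x72577654>>12)&0x1 = 0x1
slot:12 @ bit 0 → (0x72577654>>0)&0xfff = 0x654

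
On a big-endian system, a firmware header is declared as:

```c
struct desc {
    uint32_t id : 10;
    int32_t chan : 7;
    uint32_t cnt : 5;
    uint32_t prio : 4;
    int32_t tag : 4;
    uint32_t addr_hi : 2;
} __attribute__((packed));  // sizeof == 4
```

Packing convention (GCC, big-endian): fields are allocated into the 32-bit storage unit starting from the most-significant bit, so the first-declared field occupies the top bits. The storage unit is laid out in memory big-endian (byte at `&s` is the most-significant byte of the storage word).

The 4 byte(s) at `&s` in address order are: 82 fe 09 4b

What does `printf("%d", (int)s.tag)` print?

[0]=0x82 [1]=0xfe [2]=0x09 [3]=0x4b (big-endian) → word 0x82fe094b
id:10 @ bit 22 → (0x82fe094b>>22)&0x3ff = 0x20b
chan:7 @ bit 15 → (0x82fe094b>>15)&0x7f = 0x7c
cnt:5 @ bit 10 → (0x82fe094b>>10)&0x1f = 0x2
prio:4 @ bit 6 → (0x82fe094b>>6)&0xf = 0x5
tag:4 @ bit 2 → (0x82fe094b>>2)&0xf = 0x2  ←
addr_hi:2 @ bit 0 → (0x82fe094b>>0)&0x3 = 0x3
tag signed 4b, MSB=0: value = 2

2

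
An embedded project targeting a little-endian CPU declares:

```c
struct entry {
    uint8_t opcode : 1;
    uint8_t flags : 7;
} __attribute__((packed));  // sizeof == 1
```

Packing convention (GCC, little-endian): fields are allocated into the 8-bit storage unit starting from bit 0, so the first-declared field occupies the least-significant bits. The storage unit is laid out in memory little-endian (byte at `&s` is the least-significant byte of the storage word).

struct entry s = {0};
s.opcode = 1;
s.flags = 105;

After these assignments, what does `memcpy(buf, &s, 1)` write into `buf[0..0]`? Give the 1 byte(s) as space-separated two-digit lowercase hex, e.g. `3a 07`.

opcode:1 = 1 → 0x1 << 0 → word 0x01
flags:7 = 105 → 0x69 << 1 → word 0xd3
word = 0xd3 → little-endian bytes:
  [0]=0xd3

d3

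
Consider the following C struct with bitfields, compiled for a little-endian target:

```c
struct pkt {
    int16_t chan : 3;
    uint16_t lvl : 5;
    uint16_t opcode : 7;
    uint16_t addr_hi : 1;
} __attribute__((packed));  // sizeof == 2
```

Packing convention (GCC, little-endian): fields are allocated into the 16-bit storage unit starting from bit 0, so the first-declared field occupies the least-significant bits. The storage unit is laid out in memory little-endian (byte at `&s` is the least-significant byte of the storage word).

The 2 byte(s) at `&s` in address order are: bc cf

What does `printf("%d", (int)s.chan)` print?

-4

[0]=0xbc [1]=0xcf (little-endian) → word 0xcfbc
chan:3 @ bit 0 → (0xcfbc>>0)&0x7 = 0x4  ←
lvl:5 @ bit 3 → (0xcfbc>>3)&0x1f = 0x17
opcode:7 @ bit 8 → (0xcfbc>>8)&0x7f = 0x4f
addr_hi:1 @ bit 15 → (0xcfbc>>15)&0x1 = 0x1
chan signed 3b, MSB=1: 4 - 8 = -4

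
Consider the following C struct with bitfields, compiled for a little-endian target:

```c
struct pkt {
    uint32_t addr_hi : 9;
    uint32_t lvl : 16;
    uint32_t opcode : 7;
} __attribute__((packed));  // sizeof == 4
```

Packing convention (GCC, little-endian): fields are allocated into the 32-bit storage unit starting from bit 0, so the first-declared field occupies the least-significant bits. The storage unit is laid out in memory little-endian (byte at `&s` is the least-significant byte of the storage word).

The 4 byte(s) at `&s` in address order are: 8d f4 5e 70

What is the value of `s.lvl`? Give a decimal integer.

12154

[0]=0x8d [1]=0xf4 [2]=0x5e [3]=0x70 (little-endian) → word 0x705ef48d
addr_hi [0+:9] = (word>>0) & 0x1ff = 141
lvl [9+:16] = (word>>9) & 0xffff = 12154  ←
opcode [25+:7] = (word>>25) & 0x7f = 56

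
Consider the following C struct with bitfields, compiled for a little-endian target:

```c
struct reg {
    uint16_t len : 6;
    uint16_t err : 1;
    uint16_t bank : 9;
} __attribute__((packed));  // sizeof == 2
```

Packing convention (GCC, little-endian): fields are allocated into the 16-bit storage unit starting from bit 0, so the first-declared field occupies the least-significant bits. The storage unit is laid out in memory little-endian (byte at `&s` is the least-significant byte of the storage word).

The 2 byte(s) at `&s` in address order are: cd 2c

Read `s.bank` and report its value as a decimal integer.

89

[0]=0xcd [1]=0x2c (little-endian) → word 0x2ccd
len [0+:6] = (word>>0) & 0x3f = 13
err [6+:1] = (word>>6) & 0x1 = 1
bank [7+:9] = (word>>7) & 0x1ff = 89  ←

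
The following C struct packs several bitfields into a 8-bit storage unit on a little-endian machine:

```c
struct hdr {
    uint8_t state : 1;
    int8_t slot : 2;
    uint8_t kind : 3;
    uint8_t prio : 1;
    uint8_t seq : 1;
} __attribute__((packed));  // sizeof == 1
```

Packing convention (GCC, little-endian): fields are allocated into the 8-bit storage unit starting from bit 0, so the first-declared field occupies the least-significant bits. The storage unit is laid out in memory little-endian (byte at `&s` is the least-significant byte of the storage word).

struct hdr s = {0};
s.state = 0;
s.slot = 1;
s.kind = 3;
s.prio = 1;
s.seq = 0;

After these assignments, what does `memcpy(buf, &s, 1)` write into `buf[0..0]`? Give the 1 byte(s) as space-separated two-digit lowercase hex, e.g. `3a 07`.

[0+:1] state=0 & 0x1 = 0x0; word=0x00
[1+:2] slot=1 & 0x3 = 0x1; word=0x02
[3+:3] kind=3 & 0x7 = 0x3; word=0x1a
[6+:1] prio=1 & 0x1 = 0x1; word=0x5a
[7+:1] seq=0 & 0x1 = 0x0; word=0x5a
word = 0x5a → little-endian bytes:
  [0]=0x5a

5a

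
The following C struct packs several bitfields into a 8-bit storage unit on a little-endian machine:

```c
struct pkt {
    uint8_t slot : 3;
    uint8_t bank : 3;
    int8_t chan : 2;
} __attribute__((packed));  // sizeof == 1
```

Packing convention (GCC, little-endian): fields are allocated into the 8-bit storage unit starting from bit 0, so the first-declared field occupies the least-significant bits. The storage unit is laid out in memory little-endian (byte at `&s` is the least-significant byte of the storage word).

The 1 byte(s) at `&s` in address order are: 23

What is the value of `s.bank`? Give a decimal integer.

[0]=0x23 (little-endian) → word 0x23
slot [0+:3] = (word>>0) & 0x7 = 3
bank [3+:3] = (word>>3) & 0x7 = 4  ←
chan [6+:2] = (word>>6) & 0x3 = 0

4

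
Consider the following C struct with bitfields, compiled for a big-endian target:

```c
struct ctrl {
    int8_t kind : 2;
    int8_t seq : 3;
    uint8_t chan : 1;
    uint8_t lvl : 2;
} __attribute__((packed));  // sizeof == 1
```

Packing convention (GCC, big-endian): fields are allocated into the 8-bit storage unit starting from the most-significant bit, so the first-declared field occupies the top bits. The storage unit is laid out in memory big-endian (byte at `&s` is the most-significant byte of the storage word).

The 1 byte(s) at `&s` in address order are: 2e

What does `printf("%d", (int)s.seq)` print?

-3

[0]=0x2e (big-endian) → word 0x2e
kind:2 @ bit 6 → (0x2e>>6)&0x3 = 0x0
seq:3 @ bit 3 → (0x2e>>3)&0x7 = 0x5  ←
chan:1 @ bit 2 → (0x2e>>2)&0x1 = 0x1
lvl:2 @ bit 0 → (0x2e>>0)&0x3 = 0x2
seq signed 3b, MSB=1: 5 - 8 = -3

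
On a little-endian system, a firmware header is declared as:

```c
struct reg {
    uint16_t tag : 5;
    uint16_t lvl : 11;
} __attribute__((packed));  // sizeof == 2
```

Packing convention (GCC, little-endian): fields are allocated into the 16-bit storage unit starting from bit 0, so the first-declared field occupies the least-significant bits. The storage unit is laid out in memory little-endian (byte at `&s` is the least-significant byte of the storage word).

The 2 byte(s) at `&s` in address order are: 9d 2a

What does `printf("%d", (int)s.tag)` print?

29

[0]=0x9d [1]=0x2a (little-endian) → word 0x2a9d
tag [0+:5] = (word>>0) & 0x1f = 29  ←
lvl [5+:11] = (word>>5) & 0x7ff = 340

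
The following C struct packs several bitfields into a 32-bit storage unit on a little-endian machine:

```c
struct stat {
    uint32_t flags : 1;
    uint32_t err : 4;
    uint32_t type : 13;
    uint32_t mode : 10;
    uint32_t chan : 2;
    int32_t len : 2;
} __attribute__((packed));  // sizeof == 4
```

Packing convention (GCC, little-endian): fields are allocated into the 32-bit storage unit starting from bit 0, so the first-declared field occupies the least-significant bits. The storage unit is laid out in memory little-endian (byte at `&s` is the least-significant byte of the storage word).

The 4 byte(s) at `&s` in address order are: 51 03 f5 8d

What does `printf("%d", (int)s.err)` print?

[0]=0x51 [1]=0x03 [2]=0xf5 [3]=0x8d (little-endian) → word 0x8df50351
flags:1 @ bit 0 → (0x8df50351>>0)&0x1 = 0x1
err:4 @ bit 1 → (0x8df50351>>1)&0xf = 0x8  ←
type:13 @ bit 5 → (0x8df50351>>5)&0x1fff = 0x81a
mode:10 @ bit 18 → (0x8df50351>>18)&0x3ff = 0x37d
chan:2 @ bit 28 → (0x8df50351>>28)&0x3 = 0x0
len:2 @ bit 30 → (0x8df50351>>30)&0x3 = 0x2

8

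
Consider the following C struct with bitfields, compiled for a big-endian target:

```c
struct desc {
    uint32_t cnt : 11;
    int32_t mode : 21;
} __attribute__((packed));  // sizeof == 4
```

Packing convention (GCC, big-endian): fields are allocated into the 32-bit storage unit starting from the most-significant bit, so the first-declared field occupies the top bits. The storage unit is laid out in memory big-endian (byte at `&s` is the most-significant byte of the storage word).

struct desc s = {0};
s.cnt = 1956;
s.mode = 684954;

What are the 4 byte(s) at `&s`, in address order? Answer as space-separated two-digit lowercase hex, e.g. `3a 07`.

cnt:11 = 1956 → 0x7a4 << 21 → word 0xf4800000
mode:21 = 684954 → 0xa739a << 0 → word 0xf48a739a
word = 0xf48a739a → big-endian bytes:
  [0]=0xf4  [1]=0x8a  [2]=0x73  [3]=0x9a

f4 8a 73 9a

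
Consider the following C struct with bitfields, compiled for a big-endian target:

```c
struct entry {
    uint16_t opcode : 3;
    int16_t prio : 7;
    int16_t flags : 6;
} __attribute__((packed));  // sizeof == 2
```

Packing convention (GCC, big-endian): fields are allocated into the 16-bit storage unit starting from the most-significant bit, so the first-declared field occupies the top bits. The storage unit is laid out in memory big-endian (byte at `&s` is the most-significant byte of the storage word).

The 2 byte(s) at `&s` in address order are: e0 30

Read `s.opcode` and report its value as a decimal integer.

[0]=0xe0 [1]=0x30 (big-endian) → word 0xe030
opcode [13+:3] = (word>>13) & 0x7 = 7  ←
prio [6+:7] = (word>>6) & 0x7f = 0
flags [0+:6] = (word>>0) & 0x3f = 48

7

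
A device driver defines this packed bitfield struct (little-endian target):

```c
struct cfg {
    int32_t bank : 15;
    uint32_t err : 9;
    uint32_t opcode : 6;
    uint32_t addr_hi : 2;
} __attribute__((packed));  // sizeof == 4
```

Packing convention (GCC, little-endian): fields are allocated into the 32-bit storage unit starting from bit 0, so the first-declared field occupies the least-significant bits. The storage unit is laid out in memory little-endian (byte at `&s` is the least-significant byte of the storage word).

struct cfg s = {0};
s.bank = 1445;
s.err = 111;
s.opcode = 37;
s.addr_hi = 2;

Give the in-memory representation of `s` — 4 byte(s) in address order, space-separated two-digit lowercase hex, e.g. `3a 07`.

a5 85 37 a5

bank:15 = 1445 → 0x5a5 << 0 → word 0x000005a5
err:9 = 111 → 0x6f << 15 → word 0x003785a5
opcode:6 = 37 → 0x25 << 24 → word 0x253785a5
addr_hi:2 = 2 → 0x2 << 30 → word 0xa53785a5
word = 0xa53785a5 → little-endian bytes:
  [0]=0xa5  [1]=0x85  [2]=0x37  [3]=0xa5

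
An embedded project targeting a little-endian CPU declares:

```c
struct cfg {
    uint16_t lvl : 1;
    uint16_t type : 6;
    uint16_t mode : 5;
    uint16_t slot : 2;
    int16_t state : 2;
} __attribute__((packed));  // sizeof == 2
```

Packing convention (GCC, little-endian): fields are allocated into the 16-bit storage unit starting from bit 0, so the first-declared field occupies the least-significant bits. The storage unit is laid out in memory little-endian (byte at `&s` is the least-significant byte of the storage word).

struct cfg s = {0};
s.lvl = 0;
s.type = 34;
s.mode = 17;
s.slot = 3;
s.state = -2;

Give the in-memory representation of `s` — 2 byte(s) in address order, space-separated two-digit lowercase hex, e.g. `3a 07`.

c4 b8

[0+:1] lvl=0 & 0x1 = 0x0; word=0x0000
[1+:6] type=34 & 0x3f = 0x22; word=0x0044
[7+:5] mode=17 & 0x1f = 0x11; word=0x08c4
[12+:2] slot=3 & 0x3 = 0x3; word=0x38c4
[14+:2] state=-2 & 0x3 = 0x2; word=0xb8c4
word = 0xb8c4 → little-endian bytes:
  [0]=0xc4  [1]=0xb8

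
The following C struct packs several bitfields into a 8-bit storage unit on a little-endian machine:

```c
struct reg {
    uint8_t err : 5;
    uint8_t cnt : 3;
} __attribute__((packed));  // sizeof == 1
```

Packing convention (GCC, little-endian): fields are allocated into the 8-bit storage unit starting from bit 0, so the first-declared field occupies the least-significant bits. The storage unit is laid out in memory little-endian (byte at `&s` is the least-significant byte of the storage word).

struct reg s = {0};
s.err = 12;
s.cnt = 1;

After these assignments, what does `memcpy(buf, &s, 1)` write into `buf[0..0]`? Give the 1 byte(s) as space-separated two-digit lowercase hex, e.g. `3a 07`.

err:5 = 12 → 0xc << 0 → word 0x0c
cnt:3 = 1 → 0x1 << 5 → word 0x2c
word = 0x2c → little-endian bytes:
  [0]=0x2c

2c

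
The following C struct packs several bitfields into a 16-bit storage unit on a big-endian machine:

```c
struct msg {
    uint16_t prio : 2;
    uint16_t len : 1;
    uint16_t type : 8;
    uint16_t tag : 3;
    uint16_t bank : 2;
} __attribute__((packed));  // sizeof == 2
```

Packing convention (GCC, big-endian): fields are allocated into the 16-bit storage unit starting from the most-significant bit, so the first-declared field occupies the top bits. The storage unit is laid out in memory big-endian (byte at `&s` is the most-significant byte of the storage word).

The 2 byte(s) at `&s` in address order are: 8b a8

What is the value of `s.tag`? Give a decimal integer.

2

[0]=0x8b [1]=0xa8 (big-endian) → word 0x8ba8
prio:2 @ bit 14 → (0x8ba8>>14)&0x3 = 0x2
len:1 @ bit 13 → (0x8ba8>>13)&0x1 = 0x0
type:8 @ bit 5 → (0x8ba8>>5)&0xff = 0x5d
tag:3 @ bit 2 → (0x8ba8>>2)&0x7 = 0x2  ←
bank:2 @ bit 0 → (0x8ba8>>0)&0x3 = 0x0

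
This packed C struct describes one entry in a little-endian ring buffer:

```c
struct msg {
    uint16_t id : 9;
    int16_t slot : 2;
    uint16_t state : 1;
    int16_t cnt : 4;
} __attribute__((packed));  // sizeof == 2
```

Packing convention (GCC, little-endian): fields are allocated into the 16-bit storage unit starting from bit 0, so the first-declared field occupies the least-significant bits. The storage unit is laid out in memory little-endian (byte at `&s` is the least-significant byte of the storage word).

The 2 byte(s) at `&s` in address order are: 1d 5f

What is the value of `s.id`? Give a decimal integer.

[0]=0x1d [1]=0x5f (little-endian) → word 0x5f1d
id:9 @ bit 0 → (0x5f1d>>0)&0x1ff = 0x11d  ←
slot:2 @ bit 9 → (0x5f1d>>9)&0x3 = 0x3
state:1 @ bit 11 → (0x5f1d>>11)&0x1 = 0x1
cnt:4 @ bit 12 → (0x5f1d>>12)&0xf = 0x5

285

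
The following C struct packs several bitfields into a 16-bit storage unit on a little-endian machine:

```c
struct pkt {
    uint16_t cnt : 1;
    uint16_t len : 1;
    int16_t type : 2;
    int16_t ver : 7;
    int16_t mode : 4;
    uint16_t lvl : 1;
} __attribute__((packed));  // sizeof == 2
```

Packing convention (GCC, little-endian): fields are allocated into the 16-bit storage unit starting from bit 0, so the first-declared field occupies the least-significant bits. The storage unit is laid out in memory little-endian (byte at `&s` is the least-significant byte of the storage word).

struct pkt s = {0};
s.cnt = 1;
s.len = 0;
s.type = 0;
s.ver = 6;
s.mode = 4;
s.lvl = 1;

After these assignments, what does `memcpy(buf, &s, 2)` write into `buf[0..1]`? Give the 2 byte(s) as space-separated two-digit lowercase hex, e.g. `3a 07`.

cnt:1 = 1 → 0x1 << 0 → word 0x0001
len:1 = 0 → 0x0 << 1 → word 0x0001
type:2 = 0 → 0x0 << 2 → word 0x0001
ver:7 = 6 → 0x6 << 4 → word 0x0061
mode:4 = 4 → 0x4 << 11 → word 0x2061
lvl:1 = 1 → 0x1 << 15 → word 0xa061
word = 0xa061 → little-endian bytes:
  [0]=0x61  [1]=0xa0

61 a0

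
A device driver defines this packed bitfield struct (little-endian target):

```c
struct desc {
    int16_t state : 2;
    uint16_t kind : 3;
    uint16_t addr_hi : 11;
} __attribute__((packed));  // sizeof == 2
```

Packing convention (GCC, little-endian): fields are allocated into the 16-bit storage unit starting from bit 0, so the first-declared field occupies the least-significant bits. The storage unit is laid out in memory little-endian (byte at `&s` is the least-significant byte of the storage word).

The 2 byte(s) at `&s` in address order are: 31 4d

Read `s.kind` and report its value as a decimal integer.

4

[0]=0x31 [1]=0x4d (little-endian) → word 0x4d31
state:2 @ bit 0 → (0x4d31>>0)&0x3 = 0x1
kind:3 @ bit 2 → (0x4d31>>2)&0x7 = 0x4  ←
addr_hi:11 @ bit 5 → (0x4d31>>5)&0x7ff = 0x269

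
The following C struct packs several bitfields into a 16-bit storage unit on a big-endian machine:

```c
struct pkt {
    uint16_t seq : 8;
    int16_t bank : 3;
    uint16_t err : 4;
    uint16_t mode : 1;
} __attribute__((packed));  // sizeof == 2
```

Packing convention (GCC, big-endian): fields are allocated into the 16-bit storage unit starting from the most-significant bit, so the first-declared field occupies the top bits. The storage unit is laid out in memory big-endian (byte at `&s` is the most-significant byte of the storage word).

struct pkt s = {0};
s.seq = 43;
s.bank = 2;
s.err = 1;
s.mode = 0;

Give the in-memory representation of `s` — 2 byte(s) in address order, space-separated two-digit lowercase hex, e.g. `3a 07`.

seq:8 = 43 → 0x2b << 8 → word 0x2b00
bank:3 = 2 → 0x2 << 5 → word 0x2b40
err:4 = 1 → 0x1 << 1 → word 0x2b42
mode:1 = 0 → 0x0 << 0 → word 0x2b42
word = 0x2b42 → big-endian bytes:
  [0]=0x2b  [1]=0x42

2b 42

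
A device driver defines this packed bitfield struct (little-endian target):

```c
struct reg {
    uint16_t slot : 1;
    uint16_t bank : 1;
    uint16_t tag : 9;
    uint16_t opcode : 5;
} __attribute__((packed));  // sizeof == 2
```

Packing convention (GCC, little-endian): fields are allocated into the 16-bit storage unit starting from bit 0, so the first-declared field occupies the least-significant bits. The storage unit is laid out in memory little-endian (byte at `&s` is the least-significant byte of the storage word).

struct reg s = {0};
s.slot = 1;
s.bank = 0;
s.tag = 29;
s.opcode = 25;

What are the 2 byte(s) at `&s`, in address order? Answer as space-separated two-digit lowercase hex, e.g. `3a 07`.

slot:1 = 1 → 0x1 << 0 → word 0x0001
bank:1 = 0 → 0x0 << 1 → word 0x0001
tag:9 = 29 → 0x1d << 2 → word 0x0075
opcode:5 = 25 → 0x19 << 11 → word 0xc875
word = 0xc875 → little-endian bytes:
  [0]=0x75  [1]=0xc8

75 c8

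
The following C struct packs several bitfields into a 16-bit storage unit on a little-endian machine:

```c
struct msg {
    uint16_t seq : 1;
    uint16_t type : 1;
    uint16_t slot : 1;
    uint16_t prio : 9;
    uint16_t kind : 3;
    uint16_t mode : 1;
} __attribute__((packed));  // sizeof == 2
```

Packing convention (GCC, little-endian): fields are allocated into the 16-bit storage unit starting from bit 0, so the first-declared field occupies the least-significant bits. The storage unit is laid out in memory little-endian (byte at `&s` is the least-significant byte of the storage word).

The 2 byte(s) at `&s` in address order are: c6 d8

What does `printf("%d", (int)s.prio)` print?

280

[0]=0xc6 [1]=0xd8 (little-endian) → word 0xd8c6
seq:1 @ bit 0 → (0xd8c6>>0)&0x1 = 0x0
type:1 @ bit 1 → (0xd8c6>>1)&0x1 = 0x1
slot:1 @ bit 2 → (0xd8c6>>2)&0x1 = 0x1
prio:9 @ bit 3 → (0xd8c6>>3)&0x1ff = 0x118  ←
kind:3 @ bit 12 → (0xd8c6>>12)&0x7 = 0x5
mode:1 @ bit 15 → (0xd8c6>>15)&0x1 = 0x1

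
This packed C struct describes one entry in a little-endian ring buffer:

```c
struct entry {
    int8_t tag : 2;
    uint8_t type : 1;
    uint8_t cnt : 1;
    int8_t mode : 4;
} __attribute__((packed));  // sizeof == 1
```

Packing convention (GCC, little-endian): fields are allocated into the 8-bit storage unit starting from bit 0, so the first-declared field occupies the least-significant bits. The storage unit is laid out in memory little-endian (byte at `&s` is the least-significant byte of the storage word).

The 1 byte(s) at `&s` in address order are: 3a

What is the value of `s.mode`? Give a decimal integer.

3

[0]=0x3a (little-endian) → word 0x3a
tag [0+:2] = (word>>0) & 0x3 = 2
type [2+:1] = (word>>2) & 0x1 = 0
cnt [3+:1] = (word>>3) & 0x1 = 1
mode [4+:4] = (word>>4) & 0xf = 3  ←
mode signed 4b, MSB=0: value = 3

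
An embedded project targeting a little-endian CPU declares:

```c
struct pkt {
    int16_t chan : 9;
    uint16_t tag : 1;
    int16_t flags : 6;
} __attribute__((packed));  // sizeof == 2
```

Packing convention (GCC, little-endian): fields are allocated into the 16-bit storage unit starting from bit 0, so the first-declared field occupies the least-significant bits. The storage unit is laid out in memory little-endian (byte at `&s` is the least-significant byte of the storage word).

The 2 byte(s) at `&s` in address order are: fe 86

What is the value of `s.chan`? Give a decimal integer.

[0]=0xfe [1]=0x86 (little-endian) → word 0x86fe
chan [0+:9] = (word>>0) & 0x1ff = 254  ←
tag [9+:1] = (word>>9) & 0x1 = 1
flags [10+:6] = (word>>10) & 0x3f = 33
chan signed 9b, MSB=0: value = 254

254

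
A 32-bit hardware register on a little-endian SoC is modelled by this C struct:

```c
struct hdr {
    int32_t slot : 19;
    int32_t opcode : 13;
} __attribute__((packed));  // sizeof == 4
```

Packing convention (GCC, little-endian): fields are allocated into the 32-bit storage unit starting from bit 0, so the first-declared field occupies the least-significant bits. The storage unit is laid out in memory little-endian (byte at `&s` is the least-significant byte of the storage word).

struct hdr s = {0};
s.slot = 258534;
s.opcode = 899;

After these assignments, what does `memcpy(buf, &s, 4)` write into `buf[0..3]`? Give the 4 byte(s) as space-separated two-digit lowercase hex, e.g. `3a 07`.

e6 f1 1b 1c

slot (19b) val=258534 bits=0x3f1e6 at bit 0: 0x0003f1e6
opcode (13b) val=899 bits=0x383 at bit 19: 0x1c1bf1e6
word = 0x1c1bf1e6 → little-endian bytes:
  [0]=0xe6  [1]=0xf1  [2]=0x1b  [3]=0x1c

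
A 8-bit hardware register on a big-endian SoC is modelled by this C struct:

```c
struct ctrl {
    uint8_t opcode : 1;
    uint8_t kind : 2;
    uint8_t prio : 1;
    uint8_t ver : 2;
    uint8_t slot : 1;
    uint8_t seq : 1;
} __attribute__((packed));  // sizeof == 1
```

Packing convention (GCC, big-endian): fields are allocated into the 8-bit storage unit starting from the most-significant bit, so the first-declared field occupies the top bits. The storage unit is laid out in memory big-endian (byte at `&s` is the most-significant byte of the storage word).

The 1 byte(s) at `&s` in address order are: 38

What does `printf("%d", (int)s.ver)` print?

[0]=0x38 (big-endian) → word 0x38
opcode:1 @ bit 7 → (0x38>>7)&0x1 = 0x0
kind:2 @ bit 5 → (0x38>>5)&0x3 = 0x1
prio:1 @ bit 4 → (0x38>>4)&0x1 = 0x1
ver:2 @ bit 2 → (0x38>>2)&0x3 = 0x2  ←
slot:1 @ bit 1 → (0x38>>1)&0x1 = 0x0
seq:1 @ bit 0 → (0x38>>0)&0x1 = 0x0

2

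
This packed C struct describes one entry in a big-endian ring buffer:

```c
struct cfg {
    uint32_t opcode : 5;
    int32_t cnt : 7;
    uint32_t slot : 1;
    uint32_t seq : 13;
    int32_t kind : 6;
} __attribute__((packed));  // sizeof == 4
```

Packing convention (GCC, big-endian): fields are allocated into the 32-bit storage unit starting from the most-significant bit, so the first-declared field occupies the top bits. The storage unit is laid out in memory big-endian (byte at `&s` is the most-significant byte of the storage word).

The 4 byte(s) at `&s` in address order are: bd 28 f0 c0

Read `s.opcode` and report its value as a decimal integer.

[0]=0xbd [1]=0x28 [2]=0xf0 [3]=0xc0 (big-endian) → word 0xbd28f0c0
opcode:5 @ bit 27 → (0xbd28f0c0>>27)&0x1f = 0x17  ←
cnt:7 @ bit 20 → (0xbd28f0c0>>20)&0x7f = 0x52
slot:1 @ bit 19 → (0xbd28f0c0>>19)&0x1 = 0x1
seq:13 @ bit 6 → (0xbd28f0c0>>6)&0x1fff = 0x3c3
kind:6 @ bit 0 → (0xbd28f0c0>>0)&0x3f = 0x0

23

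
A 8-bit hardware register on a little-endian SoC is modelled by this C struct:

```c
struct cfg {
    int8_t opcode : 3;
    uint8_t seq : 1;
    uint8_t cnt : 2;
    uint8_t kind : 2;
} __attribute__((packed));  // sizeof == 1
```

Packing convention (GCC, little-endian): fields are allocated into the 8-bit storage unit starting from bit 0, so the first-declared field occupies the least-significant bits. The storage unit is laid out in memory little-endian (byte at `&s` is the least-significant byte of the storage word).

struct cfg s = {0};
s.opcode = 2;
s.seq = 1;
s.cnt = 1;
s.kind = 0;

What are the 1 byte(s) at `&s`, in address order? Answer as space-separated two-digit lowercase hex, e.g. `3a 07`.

opcode:3 = 2 → 0x2 << 0 → word 0x02
seq:1 = 1 → 0x1 << 3 → word 0x0a
cnt:2 = 1 → 0x1 << 4 → word 0x1a
kind:2 = 0 → 0x0 << 6 → word 0x1a
word = 0x1a → little-endian bytes:
  [0]=0x1a

1a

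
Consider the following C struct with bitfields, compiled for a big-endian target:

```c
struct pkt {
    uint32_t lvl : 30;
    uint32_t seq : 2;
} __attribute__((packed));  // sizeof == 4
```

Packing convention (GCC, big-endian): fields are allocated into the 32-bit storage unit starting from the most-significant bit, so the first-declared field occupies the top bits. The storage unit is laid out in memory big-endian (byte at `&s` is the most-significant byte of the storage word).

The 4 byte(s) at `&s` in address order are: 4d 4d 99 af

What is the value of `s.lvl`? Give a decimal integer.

[0]=0x4d [1]=0x4d [2]=0x99 [3]=0xaf (big-endian) → word 0x4d4d99af
lvl [2+:30] = (word>>2) & 0x3fffffff = 324232811  ←
seq [0+:2] = (word>>0) & 0x3 = 3

324232811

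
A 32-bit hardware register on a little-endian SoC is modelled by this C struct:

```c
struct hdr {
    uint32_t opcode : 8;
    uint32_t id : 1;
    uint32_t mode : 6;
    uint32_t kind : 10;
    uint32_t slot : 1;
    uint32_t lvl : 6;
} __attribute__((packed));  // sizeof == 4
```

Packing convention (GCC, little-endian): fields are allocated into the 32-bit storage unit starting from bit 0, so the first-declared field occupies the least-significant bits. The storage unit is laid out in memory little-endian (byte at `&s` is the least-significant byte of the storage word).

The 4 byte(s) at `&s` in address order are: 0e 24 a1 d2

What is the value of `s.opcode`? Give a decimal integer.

14

[0]=0x0e [1]=0x24 [2]=0xa1 [3]=0xd2 (little-endian) → word 0xd2a1240e
opcode:8 @ bit 0 → (0xd2a1240e>>0)&0xff = 0xe  ←
id:1 @ bit 8 → (0xd2a1240e>>8)&0x1 = 0x0
mode:6 @ bit 9 → (0xd2a1240e>>9)&0x3f = 0x12
kind:10 @ bit 15 → (0xd2a1240e>>15)&0x3ff = 0x142
slot:1 @ bit 25 → (0xd2a1240e>>25)&0x1 = 0x1
lvl:6 @ bit 26 → (0xd2a1240e>>26)&0x3f = 0x34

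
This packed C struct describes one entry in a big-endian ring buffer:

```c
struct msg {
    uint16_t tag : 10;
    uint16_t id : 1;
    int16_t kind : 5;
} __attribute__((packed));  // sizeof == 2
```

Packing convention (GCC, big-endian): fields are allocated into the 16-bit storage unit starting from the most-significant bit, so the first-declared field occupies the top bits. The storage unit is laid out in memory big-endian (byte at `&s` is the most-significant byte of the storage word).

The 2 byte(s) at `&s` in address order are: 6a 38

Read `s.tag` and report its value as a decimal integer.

424

[0]=0x6a [1]=0x38 (big-endian) → word 0x6a38
tag:10 @ bit 6 → (0x6a38>>6)&0x3ff = 0x1a8  ←
id:1 @ bit 5 → (0x6a38>>5)&0x1 = 0x1
kind:5 @ bit 0 → (0x6a38>>0)&0x1f = 0x18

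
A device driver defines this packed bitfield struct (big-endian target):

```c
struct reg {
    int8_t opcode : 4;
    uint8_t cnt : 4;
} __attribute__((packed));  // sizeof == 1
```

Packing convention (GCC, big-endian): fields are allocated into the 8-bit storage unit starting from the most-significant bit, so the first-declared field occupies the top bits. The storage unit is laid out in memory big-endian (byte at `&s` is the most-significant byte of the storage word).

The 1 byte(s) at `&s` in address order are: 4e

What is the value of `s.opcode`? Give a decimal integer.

[0]=0x4e (big-endian) → word 0x4e
opcode [4+:4] = (word>>4) & 0xf = 4  ←
cnt [0+:4] = (word>>0) & 0xf = 14
opcode signed 4b, MSB=0: value = 4

4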